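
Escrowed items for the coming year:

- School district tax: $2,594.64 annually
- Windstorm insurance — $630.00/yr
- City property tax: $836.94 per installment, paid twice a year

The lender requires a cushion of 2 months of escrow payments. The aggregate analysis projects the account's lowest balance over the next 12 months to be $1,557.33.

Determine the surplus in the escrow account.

School district tax: $2,594.64 annually
Windstorm insurance: $630.00 annually
City property tax: $836.94 × 2 = $1,673.88 annually
Annual escrow total = $2,594.64 + $630.00 + $1,673.88 = $4,898.52
Base monthly escrow = $4,898.52 / 12 = $408.21
Required reserve = 2 × $408.21 = $816.42
Surplus = $1,557.33 − $816.42 = $740.91

$740.91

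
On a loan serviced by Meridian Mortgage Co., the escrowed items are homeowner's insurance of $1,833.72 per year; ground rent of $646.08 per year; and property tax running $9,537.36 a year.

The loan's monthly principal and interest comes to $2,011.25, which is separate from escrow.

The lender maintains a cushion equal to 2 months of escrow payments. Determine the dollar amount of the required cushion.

Homeowner's insurance = $1,833.72 annually
Ground rent = $646.08 annually
Property tax = $9,537.36 annually
Total annual escrow = $1,833.72 + $646.08 + $9,537.36 = $12,017.16
Monthly = $12,017.16 ÷ 12 = $1,001.43
Reserve = 2 × $1,001.43 = $2,002.86

$2,002.86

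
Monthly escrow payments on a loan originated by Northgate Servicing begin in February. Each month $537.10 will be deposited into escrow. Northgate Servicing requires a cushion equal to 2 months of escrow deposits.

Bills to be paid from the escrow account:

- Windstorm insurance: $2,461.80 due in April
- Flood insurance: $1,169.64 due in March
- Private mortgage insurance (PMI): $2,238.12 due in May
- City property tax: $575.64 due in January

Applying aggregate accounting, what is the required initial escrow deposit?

$4,795.36

Cushion = 2 × $537.10 = $1,074.20
Trial balance (start $0, +$537.10 each month, − disbursements):
  Feb: +$537.10 → $537.10
  Mar: +$537.10 − $1,169.64 → -$95.44
  Apr: +$537.10 − $2,461.80 → -$2,020.14
  May: +$537.10 − $2,238.12 → -$3,721.16
  Jun: +$537.10 → -$3,184.06
  Jul: +$537.10 → -$2,646.96
  Aug: +$537.10 → -$2,109.86
  Sep: +$537.10 → -$1,572.76
  Oct: +$537.10 → -$1,035.66
  Nov: +$537.10 → -$498.56
  Dec: +$537.10 → $38.54
  Jan: +$537.10 − $575.64 → $0.00
Lowest trial balance = -$3,721.16 (May)
Initial deposit = cushion − low point = $1,074.20 − (-$3,721.16) = $4,795.36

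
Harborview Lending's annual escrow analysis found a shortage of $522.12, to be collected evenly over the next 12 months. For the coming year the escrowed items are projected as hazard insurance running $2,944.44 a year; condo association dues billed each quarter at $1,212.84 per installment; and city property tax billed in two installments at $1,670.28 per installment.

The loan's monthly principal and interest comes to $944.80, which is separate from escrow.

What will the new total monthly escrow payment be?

Hazard insurance = $2,944.44
Condo association dues = $1,212.84 × 4 = $4,851.36
City property tax = $1,670.28 × 2 = $3,340.56
Combined annual = $2,944.44 + $4,851.36 + $3,340.56 = $11,136.36
Base monthly escrow = $11,136.36 / 12 = $928.03
Shortage per month = $522.12 ÷ 12 = $43.51
New monthly escrow = $928.03 + $43.51 = $971.54

$971.54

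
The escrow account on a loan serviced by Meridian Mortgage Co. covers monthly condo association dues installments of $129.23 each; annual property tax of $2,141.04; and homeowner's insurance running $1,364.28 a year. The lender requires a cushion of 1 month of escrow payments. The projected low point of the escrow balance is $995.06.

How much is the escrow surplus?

$573.72

Condo association dues = $129.23 × 12 = $1,550.76 annually
Property tax = $2,141.04 annually
Homeowner's insurance = $1,364.28 annually
Total per year = $1,550.76 + $2,141.04 + $1,364.28 = $5,056.08
Monthly escrow = $5,056.08 ÷ 12 = $421.34
Required reserve = 1 × $421.34 = $421.34
Excess over cushion: $995.06 − $421.34 = $573.72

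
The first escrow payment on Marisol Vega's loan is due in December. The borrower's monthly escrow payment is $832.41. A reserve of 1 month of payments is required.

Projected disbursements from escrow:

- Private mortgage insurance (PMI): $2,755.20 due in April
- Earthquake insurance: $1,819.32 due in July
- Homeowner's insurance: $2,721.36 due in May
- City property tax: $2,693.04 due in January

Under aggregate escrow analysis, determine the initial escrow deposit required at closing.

Cushion = 1 × $832.41 = $832.41
Trial balance (start $0, +$832.41 each month, − disbursements):
  Dec: +$832.41 → $832.41
  Jan: +$832.41 − $2,693.04 → -$1,028.22
  Feb: +$832.41 → -$195.81
  Mar: +$832.41 → $636.60
  Apr: +$832.41 − $2,755.20 → -$1,286.19
  May: +$832.41 − $2,721.36 → -$3,175.14
  Jun: +$832.41 → -$2,342.73
  Jul: +$832.41 − $1,819.32 → -$3,329.64
  Aug: +$832.41 → -$2,497.23
  Sep: +$832.41 → -$1,664.82
  Oct: +$832.41 → -$832.41
  Nov: +$832.41 → $0.00
Lowest trial balance = -$3,329.64 (Jul)
Initial deposit = cushion − low point = $832.41 − (-$3,329.64) = $4,162.05

$4,162.05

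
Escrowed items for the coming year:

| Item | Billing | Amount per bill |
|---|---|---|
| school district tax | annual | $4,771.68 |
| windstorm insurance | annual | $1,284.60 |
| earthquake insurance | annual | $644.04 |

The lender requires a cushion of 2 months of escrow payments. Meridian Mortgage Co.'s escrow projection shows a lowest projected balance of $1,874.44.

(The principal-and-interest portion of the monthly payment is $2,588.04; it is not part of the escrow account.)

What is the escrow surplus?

$757.72

School district tax: $4,771.68/yr
Windstorm insurance: $1,284.60/yr
Earthquake insurance: $644.04/yr
Yearly total = $4,771.68 + $1,284.60 + $644.04 = $6,700.32
Monthly escrow = $6,700.32 ÷ 12 = $558.36
Cushion = 2 × $558.36 = $1,116.72
Surplus = $1,874.44 − $1,116.72 = $757.72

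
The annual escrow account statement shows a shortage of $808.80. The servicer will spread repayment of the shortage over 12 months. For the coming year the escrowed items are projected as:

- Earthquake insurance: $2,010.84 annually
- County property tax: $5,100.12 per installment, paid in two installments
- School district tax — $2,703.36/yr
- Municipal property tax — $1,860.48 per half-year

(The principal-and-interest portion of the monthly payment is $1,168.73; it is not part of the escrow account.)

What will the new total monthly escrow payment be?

Earthquake insurance = $2,010.84 annually
County property tax = $5,100.12 × 2 = $10,200.24 annually
School district tax = $2,703.36 annually
Municipal property tax = $1,860.48 × 2 = $3,720.96 annually
Annual escrow total = $2,010.84 + $10,200.24 + $2,703.36 + $3,720.96 = $18,635.40
Per month = $18,635.40 / 12 = $1,552.95
Shortage spread = $808.80 ÷ 12 = $67.40/mo
New monthly escrow = $1,552.95 + $67.40 = $1,620.35

$1,620.35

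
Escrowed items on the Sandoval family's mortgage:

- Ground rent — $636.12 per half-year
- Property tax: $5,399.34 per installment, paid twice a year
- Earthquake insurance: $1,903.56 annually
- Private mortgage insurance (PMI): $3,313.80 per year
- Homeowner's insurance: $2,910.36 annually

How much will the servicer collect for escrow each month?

Ground rent — $636.12 × 2 = $1,272.24 annually
Property tax — $5,399.34 × 2 = $10,798.68 annually
Earthquake insurance — $1,903.56 annually
Private mortgage insurance (PMI) — $3,313.80 annually
Homeowner's insurance — $2,910.36 annually
Total per year = $1,272.24 + $10,798.68 + $1,903.56 + $3,313.80 + $2,910.36 = $20,198.64
Per month = $20,198.64 ÷ 12 = $1,683.22

$1,683.22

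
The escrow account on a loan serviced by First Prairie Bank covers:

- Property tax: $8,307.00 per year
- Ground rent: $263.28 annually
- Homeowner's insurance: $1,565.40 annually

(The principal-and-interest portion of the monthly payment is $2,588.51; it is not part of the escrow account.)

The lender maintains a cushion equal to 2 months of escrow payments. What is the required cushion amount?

Property tax = $8,307.00/yr
Ground rent = $263.28/yr
Homeowner's insurance = $1,565.40/yr
Total annual escrow = $8,307.00 + $263.28 + $1,565.40 = $10,135.68
Monthly escrow = $10,135.68 / 12 = $844.64
Required cushion = 2 × $844.64 = $1,689.28

$1,689.28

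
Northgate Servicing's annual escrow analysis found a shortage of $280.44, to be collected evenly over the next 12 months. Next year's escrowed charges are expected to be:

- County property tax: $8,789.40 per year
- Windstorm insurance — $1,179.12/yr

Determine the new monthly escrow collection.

County property tax: $8,789.40
Windstorm insurance: $1,179.12
Yearly total = $8,789.40 + $1,179.12 = $9,968.52
Base monthly escrow = $9,968.52 ÷ 12 = $830.71
Shortage per month = $280.44 / 12 = $23.37
New monthly escrow = $830.71 + $23.37 = $854.08

$854.08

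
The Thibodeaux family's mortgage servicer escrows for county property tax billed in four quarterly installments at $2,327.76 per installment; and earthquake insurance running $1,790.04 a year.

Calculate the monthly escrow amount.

$925.09

County property tax = $2,327.76 × 4 = $9,311.04/yr
Earthquake insurance = $1,790.04/yr
Yearly total = $9,311.04 + $1,790.04 = $11,101.08
Base monthly escrow = $11,101.08 / 12 = $925.09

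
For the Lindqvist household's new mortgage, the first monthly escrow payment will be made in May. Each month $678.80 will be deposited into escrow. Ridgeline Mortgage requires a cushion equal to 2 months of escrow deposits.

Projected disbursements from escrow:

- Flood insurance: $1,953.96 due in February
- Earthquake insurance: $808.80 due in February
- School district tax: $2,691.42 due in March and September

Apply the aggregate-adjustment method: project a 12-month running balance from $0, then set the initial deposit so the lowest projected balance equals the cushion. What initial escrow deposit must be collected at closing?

$2,036.40

Cushion = 2 × $678.80 = $1,357.60
Trial balance (start $0, +$678.80 each month, − disbursements):
  May: +$678.80 → $678.80
  Jun: +$678.80 → $1,357.60
  Jul: +$678.80 → $2,036.40
  Aug: +$678.80 → $2,715.20
  Sep: +$678.80 − $2,691.42 → $702.58
  Oct: +$678.80 → $1,381.38
  Nov: +$678.80 → $2,060.18
  Dec: +$678.80 → $2,738.98
  Jan: +$678.80 → $3,417.78
  Feb: +$678.80 − $2,762.76 → $1,333.82
  Mar: +$678.80 − $2,691.42 → -$678.80
  Apr: +$678.80 → $0.00
Lowest trial balance = -$678.80 (Mar)
Initial deposit = cushion − low point = $1,357.60 − (-$678.80) = $2,036.40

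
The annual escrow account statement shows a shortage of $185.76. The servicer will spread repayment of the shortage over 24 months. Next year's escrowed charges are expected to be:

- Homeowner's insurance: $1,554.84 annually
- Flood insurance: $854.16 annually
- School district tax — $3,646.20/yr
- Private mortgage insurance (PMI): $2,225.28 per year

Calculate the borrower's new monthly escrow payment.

Homeowner's insurance: $1,554.84 per year
Flood insurance: $854.16 per year
School district tax: $3,646.20 per year
Private mortgage insurance (PMI): $2,225.28 per year
Combined annual = $1,554.84 + $854.16 + $3,646.20 + $2,225.28 = $8,280.48
Per month = $8,280.48 ÷ 12 = $690.04
Shortage spread = $185.76 ÷ 24 = $7.74/mo
New monthly escrow = $690.04 + $7.74 = $697.78

$697.78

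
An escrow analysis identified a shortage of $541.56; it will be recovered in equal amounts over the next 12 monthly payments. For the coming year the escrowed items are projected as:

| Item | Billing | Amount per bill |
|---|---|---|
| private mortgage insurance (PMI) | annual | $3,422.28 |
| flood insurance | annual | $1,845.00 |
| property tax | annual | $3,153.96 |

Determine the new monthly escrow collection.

$746.90

Private mortgage insurance (PMI) — $3,422.28
Flood insurance — $1,845.00
Property tax — $3,153.96
Combined annual = $3,422.28 + $1,845.00 + $3,153.96 = $8,421.24
Monthly = $8,421.24 / 12 = $701.77
Monthly shortage recovery: $541.56 / 12 = $45.13
New monthly escrow = $701.77 + $45.13 = $746.90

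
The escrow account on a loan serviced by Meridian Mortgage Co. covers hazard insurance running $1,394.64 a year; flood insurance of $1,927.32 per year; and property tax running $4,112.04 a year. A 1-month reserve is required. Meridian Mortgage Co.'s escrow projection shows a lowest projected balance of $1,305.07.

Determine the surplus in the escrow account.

$685.57

Hazard insurance = $1,394.64/yr
Flood insurance = $1,927.32/yr
Property tax = $4,112.04/yr
Combined annual = $1,394.64 + $1,927.32 + $4,112.04 = $7,434.00
Monthly escrow = $7,434.00 ÷ 12 = $619.50
Required cushion = 1 × $619.50 = $619.50
Excess over cushion: $1,305.07 − $619.50 = $685.57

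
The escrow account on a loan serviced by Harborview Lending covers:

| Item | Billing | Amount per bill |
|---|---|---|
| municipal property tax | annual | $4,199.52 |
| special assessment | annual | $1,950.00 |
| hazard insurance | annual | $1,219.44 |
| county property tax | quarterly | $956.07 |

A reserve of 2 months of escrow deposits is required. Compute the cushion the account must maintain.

$1,865.54

Municipal property tax: $4,199.52
Special assessment: $1,950.00
Hazard insurance: $1,219.44
County property tax: $956.07 × 4 = $3,824.28
Combined annual = $11,193.24
Base monthly escrow = $11,193.24 ÷ 12 = $932.77
Reserve = 2 × $932.77 = $1,865.54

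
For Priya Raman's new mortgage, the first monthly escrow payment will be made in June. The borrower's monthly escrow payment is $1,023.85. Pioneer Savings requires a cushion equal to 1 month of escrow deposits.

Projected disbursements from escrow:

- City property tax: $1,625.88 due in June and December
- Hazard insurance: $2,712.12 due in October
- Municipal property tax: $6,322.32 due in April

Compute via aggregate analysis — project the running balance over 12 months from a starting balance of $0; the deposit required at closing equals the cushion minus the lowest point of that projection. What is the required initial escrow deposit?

$2,047.70

Cushion = 1 × $1,023.85 = $1,023.85
Trial balance (start $0, +$1,023.85 each month, − disbursements):
  Jun: +$1,023.85 − $1,625.88 → -$602.03
  Jul: +$1,023.85 → $421.82
  Aug: +$1,023.85 → $1,445.67
  Sep: +$1,023.85 → $2,469.52
  Oct: +$1,023.85 − $2,712.12 → $781.25
  Nov: +$1,023.85 → $1,805.10
  Dec: +$1,023.85 − $1,625.88 → $1,203.07
  Jan: +$1,023.85 → $2,226.92
  Feb: +$1,023.85 → $3,250.77
  Mar: +$1,023.85 → $4,274.62
  Apr: +$1,023.85 − $6,322.32 → -$1,023.85
  May: +$1,023.85 → $0.00
Lowest trial balance = -$1,023.85 (Apr)
Initial deposit = cushion − low point = $1,023.85 − (-$1,023.85) = $2,047.70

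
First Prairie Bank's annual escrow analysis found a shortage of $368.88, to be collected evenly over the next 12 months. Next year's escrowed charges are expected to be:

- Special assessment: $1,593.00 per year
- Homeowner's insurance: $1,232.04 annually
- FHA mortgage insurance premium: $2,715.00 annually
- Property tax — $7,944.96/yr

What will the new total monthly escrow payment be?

$1,154.49

Special assessment = $1,593.00/yr
Homeowner's insurance = $1,232.04/yr
FHA mortgage insurance premium = $2,715.00/yr
Property tax = $7,944.96/yr
Annual escrow total = $1,593.00 + $1,232.04 + $2,715.00 + $7,944.96 = $13,485.00
Monthly escrow = $13,485.00 / 12 = $1,123.75
Monthly shortage recovery: $368.88 / 12 = $30.74
New monthly escrow = $1,123.75 + $30.74 = $1,154.49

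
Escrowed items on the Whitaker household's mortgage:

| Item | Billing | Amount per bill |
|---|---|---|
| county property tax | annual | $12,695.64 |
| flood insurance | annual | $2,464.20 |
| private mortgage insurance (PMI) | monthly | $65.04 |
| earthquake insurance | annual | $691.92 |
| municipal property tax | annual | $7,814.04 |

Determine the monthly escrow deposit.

$2,037.19

County property tax — $12,695.64 annually
Flood insurance — $2,464.20 annually
Private mortgage insurance (PMI) — $65.04 × 12 = $780.48 annually
Earthquake insurance — $691.92 annually
Municipal property tax — $7,814.04 annually
Annual escrow total = $12,695.64 + $2,464.20 + $780.48 + $691.92 + $7,814.04 = $24,446.28
Base monthly escrow = $24,446.28 / 12 = $2,037.19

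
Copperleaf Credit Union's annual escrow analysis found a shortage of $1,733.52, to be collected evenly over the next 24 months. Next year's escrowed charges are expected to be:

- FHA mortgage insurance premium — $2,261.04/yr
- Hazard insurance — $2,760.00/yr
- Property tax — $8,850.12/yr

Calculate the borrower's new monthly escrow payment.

FHA mortgage insurance premium — $2,261.04/yr
Hazard insurance — $2,760.00/yr
Property tax — $8,850.12/yr
Total per year = $13,871.16
Monthly escrow = $13,871.16 ÷ 12 = $1,155.93
Monthly shortage recovery: $1,733.52 ÷ 24 = $72.23
Adjusted monthly = $1,155.93 + $72.23 = $1,228.16

$1,228.16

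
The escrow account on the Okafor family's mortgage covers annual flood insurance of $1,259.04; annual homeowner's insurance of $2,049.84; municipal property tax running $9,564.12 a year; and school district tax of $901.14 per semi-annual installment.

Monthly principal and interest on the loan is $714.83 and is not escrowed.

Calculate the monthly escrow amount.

Flood insurance — $1,259.04 annually
Homeowner's insurance — $2,049.84 annually
Municipal property tax — $9,564.12 annually
School district tax — $901.14 × 2 = $1,802.28 annually
Total per year = $14,675.28
Monthly escrow = $14,675.28 / 12 = $1,222.94

$1,222.94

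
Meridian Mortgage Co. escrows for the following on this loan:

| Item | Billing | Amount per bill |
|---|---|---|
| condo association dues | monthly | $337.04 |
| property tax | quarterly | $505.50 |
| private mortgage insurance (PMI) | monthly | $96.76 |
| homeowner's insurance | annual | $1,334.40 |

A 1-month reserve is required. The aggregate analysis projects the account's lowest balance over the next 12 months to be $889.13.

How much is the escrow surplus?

$175.63

Condo association dues — $337.04 × 12 = $4,044.48/yr
Property tax — $505.50 × 4 = $2,022.00/yr
Private mortgage insurance (PMI) — $96.76 × 12 = $1,161.12/yr
Homeowner's insurance — $1,334.40/yr
Total per year = $8,562.00
Per month = $8,562.00 / 12 = $713.50
Cushion = 1 × $713.50 = $713.50
Excess over cushion: $889.13 − $713.50 = $175.63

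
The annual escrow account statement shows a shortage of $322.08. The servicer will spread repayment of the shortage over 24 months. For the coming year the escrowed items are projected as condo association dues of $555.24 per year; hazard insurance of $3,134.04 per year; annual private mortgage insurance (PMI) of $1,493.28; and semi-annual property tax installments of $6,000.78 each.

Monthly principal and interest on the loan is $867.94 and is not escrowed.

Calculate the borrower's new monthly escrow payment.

$1,445.43

Condo association dues: $555.24/yr
Hazard insurance: $3,134.04/yr
Private mortgage insurance (PMI): $1,493.28/yr
Property tax: $6,000.78 × 2 = $12,001.56/yr
Combined annual = $17,184.12
Per month = $17,184.12 / 12 = $1,432.01
Shortage spread = $322.08 / 24 = $13.42/mo
New monthly escrow = $1,432.01 + $13.42 = $1,445.43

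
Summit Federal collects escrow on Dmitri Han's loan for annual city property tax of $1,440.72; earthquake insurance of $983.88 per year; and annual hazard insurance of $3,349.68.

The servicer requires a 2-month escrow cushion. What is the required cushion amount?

City property tax = $1,440.72/yr
Earthquake insurance = $983.88/yr
Hazard insurance = $3,349.68/yr
Annual escrow total = $1,440.72 + $983.88 + $3,349.68 = $5,774.28
Monthly = $5,774.28 ÷ 12 = $481.19
Required cushion = 2 × $481.19 = $962.38

$962.38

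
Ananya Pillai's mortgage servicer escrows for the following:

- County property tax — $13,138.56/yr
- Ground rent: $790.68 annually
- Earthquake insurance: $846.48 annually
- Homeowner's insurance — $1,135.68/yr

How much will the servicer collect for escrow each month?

County property tax: $13,138.56 per year
Ground rent: $790.68 per year
Earthquake insurance: $846.48 per year
Homeowner's insurance: $1,135.68 per year
Combined annual = $13,138.56 + $790.68 + $846.48 + $1,135.68 = $15,911.40
Base monthly escrow = $15,911.40 / 12 = $1,325.95

$1,325.95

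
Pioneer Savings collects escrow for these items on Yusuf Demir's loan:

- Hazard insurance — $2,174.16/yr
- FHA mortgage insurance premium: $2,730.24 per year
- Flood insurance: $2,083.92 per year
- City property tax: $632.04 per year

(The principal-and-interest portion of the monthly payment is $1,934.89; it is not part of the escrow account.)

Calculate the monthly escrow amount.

Hazard insurance = $2,174.16
FHA mortgage insurance premium = $2,730.24
Flood insurance = $2,083.92
City property tax = $632.04
Yearly total = $2,174.16 + $2,730.24 + $2,083.92 + $632.04 = $7,620.36
Base monthly escrow = $7,620.36 ÷ 12 = $635.03

$635.03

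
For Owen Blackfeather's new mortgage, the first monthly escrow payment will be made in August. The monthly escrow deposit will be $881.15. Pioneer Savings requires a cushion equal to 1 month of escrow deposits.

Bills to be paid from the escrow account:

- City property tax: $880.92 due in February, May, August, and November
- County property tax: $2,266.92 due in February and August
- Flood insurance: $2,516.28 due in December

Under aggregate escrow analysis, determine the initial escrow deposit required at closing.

$4,405.98

Cushion = 1 × $881.15 = $881.15
Trial balance (start $0, +$881.15 each month, − disbursements):
  Aug: +$881.15 − $3,147.84 → -$2,266.69
  Sep: +$881.15 → -$1,385.54
  Oct: +$881.15 → -$504.39
  Nov: +$881.15 − $880.92 → -$504.16
  Dec: +$881.15 − $2,516.28 → -$2,139.29
  Jan: +$881.15 → -$1,258.14
  Feb: +$881.15 − $3,147.84 → -$3,524.83
  Mar: +$881.15 → -$2,643.68
  Apr: +$881.15 → -$1,762.53
  May: +$881.15 − $880.92 → -$1,762.30
  Jun: +$881.15 → -$881.15
  Jul: +$881.15 → $0.00
Lowest trial balance = -$3,524.83 (Feb)
Initial deposit = cushion − low point = $881.15 − (-$3,524.83) = $4,405.98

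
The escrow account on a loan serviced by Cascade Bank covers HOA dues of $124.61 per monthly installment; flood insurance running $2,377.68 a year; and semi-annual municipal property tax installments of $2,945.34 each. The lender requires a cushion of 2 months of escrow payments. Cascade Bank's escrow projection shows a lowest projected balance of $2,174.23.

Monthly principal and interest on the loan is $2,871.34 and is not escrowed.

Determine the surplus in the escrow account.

HOA dues: $124.61 × 12 = $1,495.32 annually
Flood insurance: $2,377.68 annually
Municipal property tax: $2,945.34 × 2 = $5,890.68 annually
Combined annual = $1,495.32 + $2,377.68 + $5,890.68 = $9,763.68
Monthly escrow = $9,763.68 / 12 = $813.64
Cushion = 2 × $813.64 = $1,627.28
Surplus = $2,174.23 − $1,627.28 = $546.95

$546.95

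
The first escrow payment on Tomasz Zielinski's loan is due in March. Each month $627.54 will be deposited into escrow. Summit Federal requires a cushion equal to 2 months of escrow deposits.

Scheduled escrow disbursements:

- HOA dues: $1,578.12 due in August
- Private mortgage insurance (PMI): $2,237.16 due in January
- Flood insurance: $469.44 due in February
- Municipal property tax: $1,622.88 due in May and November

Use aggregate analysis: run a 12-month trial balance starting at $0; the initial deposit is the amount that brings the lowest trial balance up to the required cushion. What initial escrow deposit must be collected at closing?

Cushion = 2 × $627.54 = $1,255.08
Trial balance (start $0, +$627.54 each month, − disbursements):
  Mar: +$627.54 → $627.54
  Apr: +$627.54 → $1,255.08
  May: +$627.54 − $1,622.88 → $259.74
  Jun: +$627.54 → $887.28
  Jul: +$627.54 → $1,514.82
  Aug: +$627.54 − $1,578.12 → $564.24
  Sep: +$627.54 → $1,191.78
  Oct: +$627.54 → $1,819.32
  Nov: +$627.54 − $1,622.88 → $823.98
  Dec: +$627.54 → $1,451.52
  Jan: +$627.54 − $2,237.16 → -$158.10
  Feb: +$627.54 − $469.44 → $0.00
Lowest trial balance = -$158.10 (Jan)
Initial deposit = cushion − low point = $1,255.08 − (-$158.10) = $1,413.18

$1,413.18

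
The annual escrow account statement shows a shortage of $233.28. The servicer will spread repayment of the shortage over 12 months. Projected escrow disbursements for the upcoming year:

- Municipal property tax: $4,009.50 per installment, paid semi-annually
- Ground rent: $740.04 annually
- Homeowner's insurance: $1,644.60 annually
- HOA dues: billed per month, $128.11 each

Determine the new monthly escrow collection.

Municipal property tax = $4,009.50 × 2 = $8,019.00
Ground rent = $740.04
Homeowner's insurance = $1,644.60
HOA dues = $128.11 × 12 = $1,537.32
Combined annual = $8,019.00 + $740.04 + $1,644.60 + $1,537.32 = $11,940.96
Monthly = $11,940.96 / 12 = $995.08
Monthly shortage recovery: $233.28 ÷ 12 = $19.44
Adjusted monthly = $995.08 + $19.44 = $1,014.52

$1,014.52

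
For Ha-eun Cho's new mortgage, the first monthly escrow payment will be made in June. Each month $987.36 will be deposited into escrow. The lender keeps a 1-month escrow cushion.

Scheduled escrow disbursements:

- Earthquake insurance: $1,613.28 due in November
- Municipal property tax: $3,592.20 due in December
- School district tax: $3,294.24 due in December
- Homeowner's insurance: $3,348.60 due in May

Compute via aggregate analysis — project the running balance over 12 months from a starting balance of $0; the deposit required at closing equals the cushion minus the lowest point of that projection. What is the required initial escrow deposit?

Cushion = 1 × $987.36 = $987.36
Trial balance (start $0, +$987.36 each month, − disbursements):
  Jun: +$987.36 → $987.36
  Jul: +$987.36 → $1,974.72
  Aug: +$987.36 → $2,962.08
  Sep: +$987.36 → $3,949.44
  Oct: +$987.36 → $4,936.80
  Nov: +$987.36 − $1,613.28 → $4,310.88
  Dec: +$987.36 − $6,886.44 → -$1,588.20
  Jan: +$987.36 → -$600.84
  Feb: +$987.36 → $386.52
  Mar: +$987.36 → $1,373.88
  Apr: +$987.36 → $2,361.24
  May: +$987.36 − $3,348.60 → $0.00
Lowest trial balance = -$1,588.20 (Dec)
Initial deposit = cushion − low point = $987.36 − (-$1,588.20) = $2,575.56

$2,575.56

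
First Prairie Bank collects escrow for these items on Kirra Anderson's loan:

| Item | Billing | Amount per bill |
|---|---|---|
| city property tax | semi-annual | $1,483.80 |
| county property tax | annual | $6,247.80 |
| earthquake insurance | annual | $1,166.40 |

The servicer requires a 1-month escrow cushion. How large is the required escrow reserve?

$865.15

City property tax = $1,483.80 × 2 = $2,967.60/yr
County property tax = $6,247.80/yr
Earthquake insurance = $1,166.40/yr
Combined annual = $2,967.60 + $6,247.80 + $1,166.40 = $10,381.80
Monthly escrow = $10,381.80 / 12 = $865.15
Required cushion = 1 × $865.15 = $865.15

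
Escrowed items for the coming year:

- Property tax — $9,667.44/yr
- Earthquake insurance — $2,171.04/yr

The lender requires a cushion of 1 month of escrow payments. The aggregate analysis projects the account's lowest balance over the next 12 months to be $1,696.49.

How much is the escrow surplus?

Property tax: $9,667.44 annually
Earthquake insurance: $2,171.04 annually
Total per year = $11,838.48
Per month = $11,838.48 ÷ 12 = $986.54
Required cushion = 1 × $986.54 = $986.54
Excess over cushion: $1,696.49 − $986.54 = $709.95

$709.95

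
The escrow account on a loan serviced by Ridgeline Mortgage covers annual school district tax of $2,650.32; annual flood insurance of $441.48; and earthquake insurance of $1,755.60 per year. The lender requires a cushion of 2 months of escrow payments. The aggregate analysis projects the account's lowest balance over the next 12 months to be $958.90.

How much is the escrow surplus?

$151.00

School district tax — $2,650.32 per year
Flood insurance — $441.48 per year
Earthquake insurance — $1,755.60 per year
Combined annual = $2,650.32 + $441.48 + $1,755.60 = $4,847.40
Monthly escrow = $4,847.40 ÷ 12 = $403.95
Required reserve = 2 × $403.95 = $807.90
Surplus = $958.90 − $807.90 = $151.00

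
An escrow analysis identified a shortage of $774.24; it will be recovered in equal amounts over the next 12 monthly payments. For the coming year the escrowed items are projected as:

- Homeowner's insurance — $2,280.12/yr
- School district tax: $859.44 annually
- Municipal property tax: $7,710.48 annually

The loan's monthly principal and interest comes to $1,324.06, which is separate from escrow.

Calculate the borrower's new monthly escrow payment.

$968.69

Homeowner's insurance: $2,280.12 per year
School district tax: $859.44 per year
Municipal property tax: $7,710.48 per year
Combined annual = $10,850.04
Monthly escrow = $10,850.04 / 12 = $904.17
Shortage spread = $774.24 ÷ 12 = $64.52/mo
New monthly escrow = $904.17 + $64.52 = $968.69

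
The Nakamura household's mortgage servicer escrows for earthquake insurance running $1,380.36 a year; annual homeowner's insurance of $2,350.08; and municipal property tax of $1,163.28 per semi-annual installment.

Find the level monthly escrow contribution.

Earthquake insurance — $1,380.36 annually
Homeowner's insurance — $2,350.08 annually
Municipal property tax — $1,163.28 × 2 = $2,326.56 annually
Total annual escrow = $1,380.36 + $2,350.08 + $2,326.56 = $6,057.00
Base monthly escrow = $6,057.00 / 12 = $504.75

$504.75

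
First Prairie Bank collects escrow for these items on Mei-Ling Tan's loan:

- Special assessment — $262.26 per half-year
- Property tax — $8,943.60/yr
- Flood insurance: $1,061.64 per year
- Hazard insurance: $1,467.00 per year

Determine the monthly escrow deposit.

Special assessment = $262.26 × 2 = $524.52 annually
Property tax = $8,943.60 annually
Flood insurance = $1,061.64 annually
Hazard insurance = $1,467.00 annually
Annual escrow total = $524.52 + $8,943.60 + $1,061.64 + $1,467.00 = $11,996.76
Per month = $11,996.76 / 12 = $999.73

$999.73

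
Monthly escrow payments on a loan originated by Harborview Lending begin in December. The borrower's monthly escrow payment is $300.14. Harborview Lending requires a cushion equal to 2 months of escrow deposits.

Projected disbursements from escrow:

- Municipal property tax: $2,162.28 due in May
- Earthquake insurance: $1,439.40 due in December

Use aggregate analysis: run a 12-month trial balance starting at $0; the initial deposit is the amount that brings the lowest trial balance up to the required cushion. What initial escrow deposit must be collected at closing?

Cushion = 2 × $300.14 = $600.28
Trial balance (start $0, +$300.14 each month, − disbursements):
  Dec: +$300.14 − $1,439.40 → -$1,139.26
  Jan: +$300.14 → -$839.12
  Feb: +$300.14 → -$538.98
  Mar: +$300.14 → -$238.84
  Apr: +$300.14 → $61.30
  May: +$300.14 − $2,162.28 → -$1,800.84
  Jun: +$300.14 → -$1,500.70
  Jul: +$300.14 → -$1,200.56
  Aug: +$300.14 → -$900.42
  Sep: +$300.14 → -$600.28
  Oct: +$300.14 → -$300.14
  Nov: +$300.14 → $0.00
Lowest trial balance = -$1,800.84 (May)
Initial deposit = cushion − low point = $600.28 − (-$1,800.84) = $2,401.12

$2,401.12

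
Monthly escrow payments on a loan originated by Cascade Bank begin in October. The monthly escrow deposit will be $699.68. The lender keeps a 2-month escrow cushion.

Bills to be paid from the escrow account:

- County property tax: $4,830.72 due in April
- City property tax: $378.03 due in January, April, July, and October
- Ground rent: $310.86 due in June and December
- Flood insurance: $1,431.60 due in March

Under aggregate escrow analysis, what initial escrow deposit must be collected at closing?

$4,208.87

Cushion = 2 × $699.68 = $1,399.36
Trial balance (start $0, +$699.68 each month, − disbursements):
  Oct: +$699.68 − $378.03 → $321.65
  Nov: +$699.68 → $1,021.33
  Dec: +$699.68 − $310.86 → $1,410.15
  Jan: +$699.68 − $378.03 → $1,731.80
  Feb: +$699.68 → $2,431.48
  Mar: +$699.68 − $1,431.60 → $1,699.56
  Apr: +$699.68 − $5,208.75 → -$2,809.51
  May: +$699.68 → -$2,109.83
  Jun: +$699.68 − $310.86 → -$1,721.01
  Jul: +$699.68 − $378.03 → -$1,399.36
  Aug: +$699.68 → -$699.68
  Sep: +$699.68 → $0.00
Lowest trial balance = -$2,809.51 (Apr)
Initial deposit = cushion − low point = $1,399.36 − (-$2,809.51) = $4,208.87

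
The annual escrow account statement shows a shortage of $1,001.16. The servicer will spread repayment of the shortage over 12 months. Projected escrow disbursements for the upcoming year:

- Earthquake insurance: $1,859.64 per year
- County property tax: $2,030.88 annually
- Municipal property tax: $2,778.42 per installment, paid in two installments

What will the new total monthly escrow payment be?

Earthquake insurance: $1,859.64 annually
County property tax: $2,030.88 annually
Municipal property tax: $2,778.42 × 2 = $5,556.84 annually
Total per year = $1,859.64 + $2,030.88 + $5,556.84 = $9,447.36
Monthly escrow = $9,447.36 / 12 = $787.28
Shortage spread = $1,001.16 / 12 = $83.43/mo
New monthly escrow = $787.28 + $83.43 = $870.71

$870.71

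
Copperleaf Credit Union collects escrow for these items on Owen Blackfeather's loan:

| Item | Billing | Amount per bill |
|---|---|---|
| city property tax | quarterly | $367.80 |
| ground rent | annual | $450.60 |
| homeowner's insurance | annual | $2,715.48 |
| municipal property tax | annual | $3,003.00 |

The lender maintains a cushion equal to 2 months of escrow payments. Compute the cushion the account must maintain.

City property tax — $367.80 × 4 = $1,471.20/yr
Ground rent — $450.60/yr
Homeowner's insurance — $2,715.48/yr
Municipal property tax — $3,003.00/yr
Combined annual = $7,640.28
Monthly escrow = $7,640.28 ÷ 12 = $636.69
Cushion = 2 × $636.69 = $1,273.38

$1,273.38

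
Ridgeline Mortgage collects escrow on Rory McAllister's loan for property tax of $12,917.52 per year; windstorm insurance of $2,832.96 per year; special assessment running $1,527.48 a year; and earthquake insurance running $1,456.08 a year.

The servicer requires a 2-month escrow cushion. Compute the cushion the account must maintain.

Property tax: $12,917.52
Windstorm insurance: $2,832.96
Special assessment: $1,527.48
Earthquake insurance: $1,456.08
Combined annual = $18,734.04
Base monthly escrow = $18,734.04 / 12 = $1,561.17
Cushion = 2 × $1,561.17 = $3,122.34

$3,122.34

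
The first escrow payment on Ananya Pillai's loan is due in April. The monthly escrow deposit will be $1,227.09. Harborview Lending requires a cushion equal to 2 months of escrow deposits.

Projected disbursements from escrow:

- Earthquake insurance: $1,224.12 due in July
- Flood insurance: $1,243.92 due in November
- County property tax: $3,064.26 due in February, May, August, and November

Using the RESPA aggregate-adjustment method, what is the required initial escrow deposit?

$4,298.28

Cushion = 2 × $1,227.09 = $2,454.18
Trial balance (start $0, +$1,227.09 each month, − disbursements):
  Apr: +$1,227.09 → $1,227.09
  May: +$1,227.09 − $3,064.26 → -$610.08
  Jun: +$1,227.09 → $617.01
  Jul: +$1,227.09 − $1,224.12 → $619.98
  Aug: +$1,227.09 − $3,064.26 → -$1,217.19
  Sep: +$1,227.09 → $9.90
  Oct: +$1,227.09 → $1,236.99
  Nov: +$1,227.09 − $4,308.18 → -$1,844.10
  Dec: +$1,227.09 → -$617.01
  Jan: +$1,227.09 → $610.08
  Feb: +$1,227.09 − $3,064.26 → -$1,227.09
  Mar: +$1,227.09 → $0.00
Lowest trial balance = -$1,844.10 (Nov)
Initial deposit = cushion − low point = $2,454.18 − (-$1,844.10) = $4,298.28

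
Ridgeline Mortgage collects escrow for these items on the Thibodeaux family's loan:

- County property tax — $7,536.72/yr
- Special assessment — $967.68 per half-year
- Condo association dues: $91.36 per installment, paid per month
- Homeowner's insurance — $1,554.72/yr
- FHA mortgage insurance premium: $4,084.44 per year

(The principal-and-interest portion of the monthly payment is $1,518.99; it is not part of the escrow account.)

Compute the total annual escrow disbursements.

County property tax: $7,536.72
Special assessment: $967.68 × 2 = $1,935.36
Condo association dues: $91.36 × 12 = $1,096.32
Homeowner's insurance: $1,554.72
FHA mortgage insurance premium: $4,084.44
Combined annual = $7,536.72 + $1,935.36 + $1,096.32 + $1,554.72 + $4,084.44 = $16,207.56

$16,207.56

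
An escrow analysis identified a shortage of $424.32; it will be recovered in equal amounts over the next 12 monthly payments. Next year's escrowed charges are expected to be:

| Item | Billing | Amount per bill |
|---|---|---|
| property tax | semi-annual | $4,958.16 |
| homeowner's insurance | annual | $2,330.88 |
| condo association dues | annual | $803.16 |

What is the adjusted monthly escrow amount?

$1,122.89

Property tax: $4,958.16 × 2 = $9,916.32 per year
Homeowner's insurance: $2,330.88 per year
Condo association dues: $803.16 per year
Yearly total = $9,916.32 + $2,330.88 + $803.16 = $13,050.36
Base monthly escrow = $13,050.36 ÷ 12 = $1,087.53
Shortage per month = $424.32 / 12 = $35.36
New monthly escrow = $1,087.53 + $35.36 = $1,122.89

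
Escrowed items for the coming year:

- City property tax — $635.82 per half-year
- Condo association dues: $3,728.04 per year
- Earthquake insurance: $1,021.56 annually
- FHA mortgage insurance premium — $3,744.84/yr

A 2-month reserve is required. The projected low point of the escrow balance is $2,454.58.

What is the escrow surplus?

City property tax: $635.82 × 2 = $1,271.64
Condo association dues: $3,728.04
Earthquake insurance: $1,021.56
FHA mortgage insurance premium: $3,744.84
Annual escrow total = $1,271.64 + $3,728.04 + $1,021.56 + $3,744.84 = $9,766.08
Monthly escrow = $9,766.08 ÷ 12 = $813.84
Cushion = 2 × $813.84 = $1,627.68
Surplus = $2,454.58 − $1,627.68 = $826.90

$826.90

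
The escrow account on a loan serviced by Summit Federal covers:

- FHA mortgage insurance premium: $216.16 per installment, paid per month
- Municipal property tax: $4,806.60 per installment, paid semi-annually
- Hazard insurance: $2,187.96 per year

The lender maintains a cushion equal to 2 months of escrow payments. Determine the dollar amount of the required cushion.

FHA mortgage insurance premium — $216.16 × 12 = $2,593.92 per year
Municipal property tax — $4,806.60 × 2 = $9,613.20 per year
Hazard insurance — $2,187.96 per year
Total per year = $2,593.92 + $9,613.20 + $2,187.96 = $14,395.08
Monthly escrow = $14,395.08 ÷ 12 = $1,199.59
Required cushion = 2 × $1,199.59 = $2,399.18

$2,399.18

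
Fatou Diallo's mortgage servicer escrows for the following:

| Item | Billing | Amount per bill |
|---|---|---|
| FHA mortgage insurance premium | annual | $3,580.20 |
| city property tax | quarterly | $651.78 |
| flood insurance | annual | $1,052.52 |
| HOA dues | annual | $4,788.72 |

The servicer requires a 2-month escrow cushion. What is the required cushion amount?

FHA mortgage insurance premium — $3,580.20 per year
City property tax — $651.78 × 4 = $2,607.12 per year
Flood insurance — $1,052.52 per year
HOA dues — $4,788.72 per year
Total annual escrow = $12,028.56
Base monthly escrow = $12,028.56 ÷ 12 = $1,002.38
Cushion = 2 × $1,002.38 = $2,004.76

$2,004.76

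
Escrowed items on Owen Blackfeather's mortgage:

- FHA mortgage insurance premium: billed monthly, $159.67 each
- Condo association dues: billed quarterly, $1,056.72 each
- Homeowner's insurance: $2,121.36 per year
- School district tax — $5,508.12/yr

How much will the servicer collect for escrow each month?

FHA mortgage insurance premium — $159.67 × 12 = $1,916.04
Condo association dues — $1,056.72 × 4 = $4,226.88
Homeowner's insurance — $2,121.36
School district tax — $5,508.12
Annual escrow total = $1,916.04 + $4,226.88 + $2,121.36 + $5,508.12 = $13,772.40
Monthly = $13,772.40 / 12 = $1,147.70

$1,147.70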